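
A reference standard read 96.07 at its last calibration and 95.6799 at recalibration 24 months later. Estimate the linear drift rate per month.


rate = (v2 - v1) / months
= (95.6799 - 96.07) / 24
= -0.3901 / 24
= -0.0163

-0.0163


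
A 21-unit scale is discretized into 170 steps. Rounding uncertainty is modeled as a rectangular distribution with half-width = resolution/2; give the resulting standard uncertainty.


resolution = range / divisions
resolution = 21 / 170 = 0.12352941
u_res = resolution / (2*sqrt(3))
u_res = 0.12352941 / 3.4641016
u_res = 0.0357

0.0357


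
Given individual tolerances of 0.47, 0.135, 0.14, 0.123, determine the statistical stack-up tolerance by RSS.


RSS = sqrt(0.47^2 + 0.135^2 + 0.14^2 + 0.123^2)
= sqrt(0.273854)
= 0.5233

0.5233


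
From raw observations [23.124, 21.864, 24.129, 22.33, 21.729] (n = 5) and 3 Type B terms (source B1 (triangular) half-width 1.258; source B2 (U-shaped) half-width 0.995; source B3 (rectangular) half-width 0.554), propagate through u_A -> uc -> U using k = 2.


mean = (23.124 + 21.864 + 24.129 + 22.33 + 21.729) / 5 = 22.6352
s = sqrt(sum((x - mean)^2)/(n-1)) = 0.99742905
u_A = s / sqrt(n) = 0.99742905 / sqrt(5) = 0.44606383
u_B1 = 1.258 / sqrt(6) = 0.51357635
u_B2 = 0.995 / sqrt(2) = 0.70357125
u_B3 = 0.554 / sqrt(3) = 0.31985205
uc = sqrt(0.44606383^2 + 0.51357635^2 + 0.70357125^2 + 0.31985205^2) = 1.029588
U = k * uc = 2 * 1.029588
U = 2.0592

2.0592


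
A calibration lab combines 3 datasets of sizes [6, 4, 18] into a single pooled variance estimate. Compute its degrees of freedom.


nu = sum_i (n_i - 1)
nu = ((6 - 1) + (4 - 1) + (18 - 1))
nu = 5 + 3 + 17
nu = 25

25


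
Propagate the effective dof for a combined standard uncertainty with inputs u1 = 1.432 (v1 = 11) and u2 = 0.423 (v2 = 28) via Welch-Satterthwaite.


uc = sqrt(u1^2 + u2^2) = sqrt(1.432^2 + 0.423^2) = 1.4931688
v_eff = uc^4 / (u1^4/v1 + u2^4/v2)
= 1.4931688^4 / (1.432^4/11 + 0.423^4/28)
= 4.9709069 / 0.38342149
v_eff = 12.9646

12.9646


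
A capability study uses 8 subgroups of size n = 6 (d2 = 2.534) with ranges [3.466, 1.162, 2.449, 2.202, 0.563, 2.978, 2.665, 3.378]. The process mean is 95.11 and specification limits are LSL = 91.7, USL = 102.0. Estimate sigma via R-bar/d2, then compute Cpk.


R_bar = (3.466 + 1.162 + 2.449 + 2.202 + 0.563 + 2.978 + 2.665 + 3.378) / 8 = 2.357875
sigma = R_bar / d2 = 2.357875 / 2.534 = 0.93049526
Cp = (USL - LSL)/(6*sigma) = (102.0 - 91.7)/(6*0.93049526) = 1.8449
Cpu = (102.0 - 95.11)/(3*0.93049526) = 2.4682
Cpl = (95.11 - 91.7)/(3*0.93049526) = 1.2216
Cpk = min(Cpu, Cpl) = 1.2216

1.2216


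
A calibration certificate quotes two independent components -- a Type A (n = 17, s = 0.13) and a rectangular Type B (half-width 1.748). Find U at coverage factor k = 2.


u_A = s / sqrt(n) = 0.13 / sqrt(17) = 0.031529631
u_B = half_width / sqrt(3) = 1.748 / sqrt(3) = 1.0092083
uc = sqrt(u_A^2 + u_B^2) = sqrt(0.031529631^2 + 1.0092083^2) = 1.0097007
U = k * uc = 2 * 1.0097007
U = 2.0194

2.0194


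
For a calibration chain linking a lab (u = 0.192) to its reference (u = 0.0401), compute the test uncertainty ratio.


TUR = u_lab / u_ref
= 0.192 / 0.0401
= 4.7880

4.7880


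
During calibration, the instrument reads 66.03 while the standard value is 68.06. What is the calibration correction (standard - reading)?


Correction = standard - reading
= 68.06 - 66.03
= 2.0300

2.0300


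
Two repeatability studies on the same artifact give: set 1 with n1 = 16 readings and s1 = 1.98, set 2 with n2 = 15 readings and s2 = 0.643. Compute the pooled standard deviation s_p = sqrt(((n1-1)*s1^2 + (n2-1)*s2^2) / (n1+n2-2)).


s_p = sqrt(((n1-1)*s1^2 + (n2-1)*s2^2) / (n1+n2-2))
numerator = (16-1)*1.98^2 + (15-1)*0.643^2 = 58.806 + 5.788286 = 64.594286
denominator = 16 + 15 - 2 = 29
s_p^2 = 64.594286 / 29 = 2.2273892
s_p = sqrt(2.2273892) = 1.4924

1.4924


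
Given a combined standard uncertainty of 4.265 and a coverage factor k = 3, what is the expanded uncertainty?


U = k * uc
U = 3 * 4.265
U = 12.7950

12.7950


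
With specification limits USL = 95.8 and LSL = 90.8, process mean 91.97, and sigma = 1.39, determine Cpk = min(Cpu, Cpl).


Cpu = (USL - mean) / (3*sigma) = (95.8 - 91.97) / (3*1.39) = 0.9185
Cpl = (mean - LSL) / (3*sigma) = (91.97 - 90.8) / (3*1.39) = 0.2806
Cpk = min(Cpu, Cpl) = 0.2806

0.2806


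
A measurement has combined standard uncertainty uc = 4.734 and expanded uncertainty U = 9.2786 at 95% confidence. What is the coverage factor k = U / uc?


k = U / uc
k = 9.2786 / 4.734
k = 1.96

1.96


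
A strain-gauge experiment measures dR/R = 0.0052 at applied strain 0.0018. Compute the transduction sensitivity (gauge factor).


GF = (dR/R) / epsilon
= 0.0052 / 0.0018
= 2.8889

2.8889


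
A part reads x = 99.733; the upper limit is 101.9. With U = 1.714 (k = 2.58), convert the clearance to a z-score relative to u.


u = U / k = 1.714 / 2.58 = 0.66434109
margin = |USL - x| = |101.9 - 99.733| = 2.167
z = margin / u = 2.167 / 0.66434109
z = 3.2619

3.2619


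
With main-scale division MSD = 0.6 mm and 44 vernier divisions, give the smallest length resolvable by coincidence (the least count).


LC = MSD / n_div
= 0.6 / 44
= 0.0136

0.0136


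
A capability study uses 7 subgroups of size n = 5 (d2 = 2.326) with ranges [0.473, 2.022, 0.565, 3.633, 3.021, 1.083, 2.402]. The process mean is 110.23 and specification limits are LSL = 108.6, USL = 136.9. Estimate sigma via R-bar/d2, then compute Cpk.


R_bar = (0.473 + 2.022 + 0.565 + 3.633 + 3.021 + 1.083 + 2.402) / 7 = 1.8855714
sigma = R_bar / d2 = 1.8855714 / 2.326 = 0.81064979
Cp = (USL - LSL)/(6*sigma) = (136.9 - 108.6)/(6*0.81064979) = 5.8184
Cpu = (136.9 - 110.23)/(3*0.81064979) = 10.9665
Cpl = (110.23 - 108.6)/(3*0.81064979) = 0.6702
Cpk = min(Cpu, Cpl) = 0.6702

0.6702


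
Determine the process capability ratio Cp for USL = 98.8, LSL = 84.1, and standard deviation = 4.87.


Cp = (USL - LSL) / (6 * sigma)
= (98.8 - 84.1) / (6 * 4.87)
= 14.7000 / 29.2200
= 0.5031

0.5031


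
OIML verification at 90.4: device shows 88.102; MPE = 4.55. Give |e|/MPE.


e = indication - reference = 88.102 - 90.4 = -2.2980
|e| = 2.2980
ratio = |e| / MPE = 2.2980 / 4.55
ratio = 0.5051

0.5051


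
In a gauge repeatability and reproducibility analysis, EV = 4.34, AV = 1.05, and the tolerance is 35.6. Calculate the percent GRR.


GRR = sqrt(EV^2 + AV^2) = sqrt(4.34^2 + 1.05^2) = 4.46521
%GRR = GRR / tol * 100 = 4.46521 / 35.6 * 100
%GRR = 12.5427

12.5427


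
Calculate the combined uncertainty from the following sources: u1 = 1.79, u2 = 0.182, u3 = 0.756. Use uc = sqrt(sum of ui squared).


uc = sqrt(1.79^2 + 0.182^2 + 0.756^2)
uc = sqrt(3.80876)
uc = 1.9516

1.9516


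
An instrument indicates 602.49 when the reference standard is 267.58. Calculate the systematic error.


Systematic error = measured - true
= 602.49 - 267.58
= 334.9100

334.9100


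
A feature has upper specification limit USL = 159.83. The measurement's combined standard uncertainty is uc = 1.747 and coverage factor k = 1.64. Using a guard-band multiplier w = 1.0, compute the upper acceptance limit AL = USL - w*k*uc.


U = k * uc = 1.64 * 1.747 = 2.86508
guard band g = w * U = 1.0 * 2.86508 = 2.86508
AL = USL - g = 159.83 - 2.86508
AL = 156.9649

156.9649


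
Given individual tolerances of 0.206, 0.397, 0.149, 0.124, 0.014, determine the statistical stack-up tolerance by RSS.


RSS = sqrt(0.206^2 + 0.397^2 + 0.149^2 + 0.124^2 + 0.014^2)
= sqrt(0.237818)
= 0.4877

0.4877


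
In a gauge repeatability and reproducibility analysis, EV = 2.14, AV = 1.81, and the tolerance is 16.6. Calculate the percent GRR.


GRR = sqrt(EV^2 + AV^2) = sqrt(2.14^2 + 1.81^2) = 2.8028022
%GRR = GRR / tol * 100 = 2.8028022 / 16.6 * 100
%GRR = 16.8844

16.8844


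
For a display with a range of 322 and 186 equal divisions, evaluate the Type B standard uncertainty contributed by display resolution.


resolution = range / divisions
resolution = 322 / 186 = 1.7311828
u_res = resolution / (2*sqrt(3))
u_res = 1.7311828 / 3.4641016
u_res = 0.4997

0.4997


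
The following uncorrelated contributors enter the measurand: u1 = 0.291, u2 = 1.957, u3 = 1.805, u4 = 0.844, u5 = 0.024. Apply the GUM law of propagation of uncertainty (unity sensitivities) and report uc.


uc = sqrt(0.291^2 + 1.957^2 + 1.805^2 + 0.844^2 + 0.024^2)
uc = sqrt(7.885467)
uc = 2.8081

2.8081


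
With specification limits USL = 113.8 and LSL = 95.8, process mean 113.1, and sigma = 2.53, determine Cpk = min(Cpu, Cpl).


Cpu = (USL - mean) / (3*sigma) = (113.8 - 113.1) / (3*2.53) = 0.0922
Cpl = (mean - LSL) / (3*sigma) = (113.1 - 95.8) / (3*2.53) = 2.2793
Cpk = min(Cpu, Cpl) = 0.0922

0.0922


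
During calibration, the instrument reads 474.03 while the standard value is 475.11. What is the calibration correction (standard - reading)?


Correction = standard - reading
= 475.11 - 474.03
= 1.0800

1.0800


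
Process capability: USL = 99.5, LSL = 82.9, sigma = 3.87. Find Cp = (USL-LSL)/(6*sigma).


Cp = (USL - LSL) / (6 * sigma)
= (99.5 - 82.9) / (6 * 3.87)
= 16.6000 / 23.2200
= 0.7149

0.7149


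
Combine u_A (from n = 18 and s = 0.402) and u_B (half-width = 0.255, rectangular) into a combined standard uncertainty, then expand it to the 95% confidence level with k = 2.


u_A = s / sqrt(n) = 0.402 / sqrt(18) = 0.094752309
u_B = half_width / sqrt(3) = 0.255 / sqrt(3) = 0.14722432
uc = sqrt(u_A^2 + u_B^2) = sqrt(0.094752309^2 + 0.14722432^2) = 0.17507998
U = k * uc = 2 * 0.17507998
U = 0.3502

0.3502


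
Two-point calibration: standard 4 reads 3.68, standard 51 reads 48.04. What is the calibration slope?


slope = (y2 - y1) / (x2 - x1)
= (48.04 - 3.68) / (51 - 4)
= 44.3600 / 47
= 0.9438

0.9438


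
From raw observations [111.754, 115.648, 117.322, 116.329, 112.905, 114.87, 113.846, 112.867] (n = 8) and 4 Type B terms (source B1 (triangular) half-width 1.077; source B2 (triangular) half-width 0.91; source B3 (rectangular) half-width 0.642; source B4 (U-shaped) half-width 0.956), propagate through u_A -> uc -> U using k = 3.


mean = (111.754 + 115.648 + 117.322 + 116.329 + 112.905 + 114.87 + 113.846 + 112.867) / 8 = 114.442625
s = sqrt(sum((x - mean)^2)/(n-1)) = 1.9241451
u_A = s / sqrt(n) = 1.9241451 / sqrt(8) = 0.68028802
u_B1 = 1.077 / sqrt(6) = 0.43968341
u_B2 = 0.91 / sqrt(6) = 0.37150594
u_B3 = 0.642 / sqrt(3) = 0.37065887
u_B4 = 0.956 / sqrt(2) = 0.67599408
uc = sqrt(0.68028802^2 + 0.43968341^2 + 0.37150594^2 + 0.37065887^2 + 0.67599408^2) = 1.1783403
U = k * uc = 3 * 1.1783403
U = 3.5350

3.5350


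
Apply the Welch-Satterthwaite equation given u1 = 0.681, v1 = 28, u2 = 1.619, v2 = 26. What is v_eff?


uc = sqrt(u1^2 + u2^2) = sqrt(0.681^2 + 1.619^2) = 1.7563946
v_eff = uc^4 / (u1^4/v1 + u2^4/v2)
= 1.7563946^4 / (0.681^4/28 + 1.619^4/26)
= 9.5167437 / 0.27193065
v_eff = 34.9970

34.9970


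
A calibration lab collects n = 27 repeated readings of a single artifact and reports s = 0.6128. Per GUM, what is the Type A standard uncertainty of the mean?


u_A = s / sqrt(n)
u_A = 0.6128 / sqrt(27)
u_A = 0.6128 / 5.1961524
u_A = 0.1179

0.1179


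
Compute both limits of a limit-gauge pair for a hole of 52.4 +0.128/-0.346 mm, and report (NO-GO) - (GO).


GO = nominal - lower_tol (smallest hole = maximum material condition)
GO = 52.4 - 0.346 = 52.054
NO-GO = nominal + upper_tol (largest hole = least material condition)
NO-GO = 52.4 + 0.128 = 52.528
spread = NO-GO - GO = 52.528 - 52.054 = 0.4740

0.4740


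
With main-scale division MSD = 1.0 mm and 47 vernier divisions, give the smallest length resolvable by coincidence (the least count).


LC = MSD / n_div
= 1.0 / 47
= 0.0213

0.0213


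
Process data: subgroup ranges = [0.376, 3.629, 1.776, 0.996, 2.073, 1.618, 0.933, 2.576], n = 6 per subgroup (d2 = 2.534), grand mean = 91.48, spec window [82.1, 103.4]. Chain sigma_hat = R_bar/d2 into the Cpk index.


R_bar = (0.376 + 3.629 + 1.776 + 0.996 + 2.073 + 1.618 + 0.933 + 2.576) / 8 = 1.747125
sigma = R_bar / d2 = 1.747125 / 2.534 = 0.68947316
Cp = (USL - LSL)/(6*sigma) = (103.4 - 82.1)/(6*0.68947316) = 5.1489
Cpu = (103.4 - 91.48)/(3*0.68947316) = 5.7629
Cpl = (91.48 - 82.1)/(3*0.68947316) = 4.5349
Cpk = min(Cpu, Cpl) = 4.5349

4.5349


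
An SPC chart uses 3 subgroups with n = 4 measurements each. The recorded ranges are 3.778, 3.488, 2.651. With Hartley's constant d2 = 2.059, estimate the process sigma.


R_bar = (3.778 + 3.488 + 2.651) / 3
R_bar = 9.917 / 3 = 3.3056667
sigma_hat = R_bar / d2 = 3.3056667 / 2.059 = 1.6055

1.6055


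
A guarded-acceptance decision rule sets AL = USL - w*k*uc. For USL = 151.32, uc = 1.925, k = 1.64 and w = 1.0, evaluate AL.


U = k * uc = 1.64 * 1.925 = 3.157
guard band g = w * U = 1.0 * 3.157 = 3.157
AL = USL - g = 151.32 - 3.157
AL = 148.1630

148.1630


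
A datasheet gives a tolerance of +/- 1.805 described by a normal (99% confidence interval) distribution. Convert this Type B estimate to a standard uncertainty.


u_B = half_width / 2.576
u_B = 1.805 / 2.576
u_B = 0.7007

0.7007


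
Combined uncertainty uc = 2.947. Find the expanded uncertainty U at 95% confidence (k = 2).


U = k * uc
U = 2 * 2.947
U = 5.8940

5.8940


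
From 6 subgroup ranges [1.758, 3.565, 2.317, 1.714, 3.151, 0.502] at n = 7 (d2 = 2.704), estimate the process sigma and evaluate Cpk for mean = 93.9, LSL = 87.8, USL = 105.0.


R_bar = (1.758 + 3.565 + 2.317 + 1.714 + 3.151 + 0.502) / 6 = 2.1678333
sigma = R_bar / d2 = 2.1678333 / 2.704 = 0.8017135
Cp = (USL - LSL)/(6*sigma) = (105.0 - 87.8)/(6*0.8017135) = 3.5757
Cpu = (105.0 - 93.9)/(3*0.8017135) = 4.6151
Cpl = (93.9 - 87.8)/(3*0.8017135) = 2.5362
Cpk = min(Cpu, Cpl) = 2.5362

2.5362


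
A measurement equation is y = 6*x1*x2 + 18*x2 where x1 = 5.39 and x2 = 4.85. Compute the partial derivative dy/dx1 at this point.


y = 6*x1*x2 + 18*x2
dy/dx1 = 6*x2
Evaluate at x2 = 4.85: c1 = 6 * 4.85
c1 = 29.1000

29.1000


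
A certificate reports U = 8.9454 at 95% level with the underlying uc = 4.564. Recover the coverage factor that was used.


k = U / uc
k = 8.9454 / 4.564
k = 1.96

1.96


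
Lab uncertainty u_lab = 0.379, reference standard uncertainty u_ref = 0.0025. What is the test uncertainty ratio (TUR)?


TUR = u_lab / u_ref
= 0.379 / 0.0025
= 151.6000

151.6000


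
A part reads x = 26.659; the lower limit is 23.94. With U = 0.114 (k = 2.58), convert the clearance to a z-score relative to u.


u = U / k = 0.114 / 2.58 = 0.044186047
margin = |LSL - x| = |23.94 - 26.659| = 2.719
z = margin / u = 2.719 / 0.044186047
z = 61.5353

61.5353


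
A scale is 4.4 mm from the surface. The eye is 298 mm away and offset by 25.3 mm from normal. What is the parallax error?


error = h * offset / d
= 4.4 * 25.3 / 298
= 0.3736

0.3736


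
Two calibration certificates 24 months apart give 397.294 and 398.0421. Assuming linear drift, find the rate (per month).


rate = (v2 - v1) / months
= (398.0421 - 397.294) / 24
= 0.7481 / 24
= 0.0312

0.0312


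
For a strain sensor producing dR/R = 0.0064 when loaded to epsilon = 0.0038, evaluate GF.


GF = (dR/R) / epsilon
= 0.0064 / 0.0038
= 1.6842

1.6842


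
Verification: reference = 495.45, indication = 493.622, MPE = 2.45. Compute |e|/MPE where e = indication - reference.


e = indication - reference = 493.622 - 495.45 = -1.8280
|e| = 1.8280
ratio = |e| / MPE = 1.8280 / 2.45
ratio = 0.7461

0.7461


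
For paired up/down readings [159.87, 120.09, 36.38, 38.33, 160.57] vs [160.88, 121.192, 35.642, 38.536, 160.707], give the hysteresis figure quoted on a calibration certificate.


|159.87 - 160.88| = 1.0100
|120.09 - 121.192| = 1.1020
|36.38 - 35.642| = 0.7380
|38.33 - 38.536| = 0.2060
|160.57 - 160.707| = 0.1370
hysteresis = max(diffs) = 1.1020

1.1020


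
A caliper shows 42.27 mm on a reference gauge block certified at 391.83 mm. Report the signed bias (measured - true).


Systematic error = measured - true
= 42.27 - 391.83
= -349.5600

-349.5600


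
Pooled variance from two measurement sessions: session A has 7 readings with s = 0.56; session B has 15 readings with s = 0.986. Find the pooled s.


s_p = sqrt(((n1-1)*s1^2 + (n2-1)*s2^2) / (n1+n2-2))
numerator = (7-1)*0.56^2 + (15-1)*0.986^2 = 1.8816 + 13.610744 = 15.492344
denominator = 7 + 15 - 2 = 20
s_p^2 = 15.492344 / 20 = 0.7746172
s_p = sqrt(0.7746172) = 0.8801

0.8801


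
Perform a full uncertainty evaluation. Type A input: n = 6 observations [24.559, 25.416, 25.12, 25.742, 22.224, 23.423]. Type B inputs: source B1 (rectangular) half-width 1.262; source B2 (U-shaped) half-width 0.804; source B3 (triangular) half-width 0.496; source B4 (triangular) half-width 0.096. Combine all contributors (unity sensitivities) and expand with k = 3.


mean = (24.559 + 25.416 + 25.12 + 25.742 + 22.224 + 23.423) / 6 = 24.414
s = sqrt(sum((x - mean)^2)/(n-1)) = 1.346494
u_A = s / sqrt(n) = 1.346494 / sqrt(6) = 0.54970387
u_B1 = 1.262 / sqrt(3) = 0.72861604
u_B2 = 0.804 / sqrt(2) = 0.56851385
u_B3 = 0.496 / sqrt(6) = 0.20249115
u_B4 = 0.096 / sqrt(6) = 0.039191836
uc = sqrt(0.54970387^2 + 0.72861604^2 + 0.56851385^2 + 0.20249115^2 + 0.039191836^2) = 1.0948983
U = k * uc = 3 * 1.0948983
U = 3.2847

3.2847


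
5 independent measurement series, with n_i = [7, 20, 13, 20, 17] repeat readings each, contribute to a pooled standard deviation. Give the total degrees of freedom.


nu = sum_i (n_i - 1)
nu = ((7 - 1) + (20 - 1) + (13 - 1) + (20 - 1) + (17 - 1))
nu = 6 + 19 + 12 + 19 + 16
nu = 72

72


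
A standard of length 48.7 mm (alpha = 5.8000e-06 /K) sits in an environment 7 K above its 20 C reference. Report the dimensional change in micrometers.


dL = L * alpha * dT
= 48.7 * 5.8000e-06 * 7
= 0.0019772 mm
dL_um = 0.0019772 * 1000 = 1.9772 um

1.9772


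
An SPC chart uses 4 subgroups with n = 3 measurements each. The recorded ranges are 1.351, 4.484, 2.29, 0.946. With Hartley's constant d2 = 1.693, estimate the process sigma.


R_bar = (1.351 + 4.484 + 2.29 + 0.946) / 4
R_bar = 9.071 / 4 = 2.26775
sigma_hat = R_bar / d2 = 2.26775 / 1.693 = 1.3395

1.3395


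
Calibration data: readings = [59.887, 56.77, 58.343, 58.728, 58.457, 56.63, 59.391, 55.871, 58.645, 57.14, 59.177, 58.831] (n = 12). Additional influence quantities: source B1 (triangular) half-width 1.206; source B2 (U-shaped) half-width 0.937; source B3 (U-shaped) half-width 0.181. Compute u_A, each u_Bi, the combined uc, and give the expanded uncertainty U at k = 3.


mean = (59.887 + 56.77 + 58.343 + 58.728 + 58.457 + 56.63 + 59.391 + 55.871 + 58.645 + 57.14 + 59.177 + 58.831) / 12 = 58.15583333
s = sqrt(sum((x - mean)^2)/(n-1)) = 1.250988
u_A = s / sqrt(n) = 1.250988 / sqrt(12) = 0.36112913
u_B1 = 1.206 / sqrt(6) = 0.49234744
u_B2 = 0.937 / sqrt(2) = 0.66255905
u_B3 = 0.181 / sqrt(2) = 0.12798633
uc = sqrt(0.36112913^2 + 0.49234744^2 + 0.66255905^2 + 0.12798633^2) = 0.91004684
U = k * uc = 3 * 0.91004684
U = 2.7301

2.7301


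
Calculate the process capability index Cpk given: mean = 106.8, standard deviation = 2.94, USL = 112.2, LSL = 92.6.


Cpu = (USL - mean) / (3*sigma) = (112.2 - 106.8) / (3*2.94) = 0.6122
Cpl = (mean - LSL) / (3*sigma) = (106.8 - 92.6) / (3*2.94) = 1.6100
Cpk = min(Cpu, Cpl) = 0.6122

0.6122


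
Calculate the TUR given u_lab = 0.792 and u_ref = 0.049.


TUR = u_lab / u_ref
= 0.792 / 0.049
= 16.1633

16.1633


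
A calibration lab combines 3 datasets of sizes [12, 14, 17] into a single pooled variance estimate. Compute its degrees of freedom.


nu = sum_i (n_i - 1)
nu = ((12 - 1) + (14 - 1) + (17 - 1))
nu = 11 + 13 + 16
nu = 40

40


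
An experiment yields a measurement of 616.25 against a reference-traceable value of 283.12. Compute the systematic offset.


Systematic error = measured - true
= 616.25 - 283.12
= 333.1300

333.1300


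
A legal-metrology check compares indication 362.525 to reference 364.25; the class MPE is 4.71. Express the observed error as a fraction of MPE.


e = indication - reference = 362.525 - 364.25 = -1.7250
|e| = 1.7250
ratio = |e| / MPE = 1.7250 / 4.71
ratio = 0.3662

0.3662


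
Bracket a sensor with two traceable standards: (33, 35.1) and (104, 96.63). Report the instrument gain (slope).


slope = (y2 - y1) / (x2 - x1)
= (96.63 - 35.1) / (104 - 33)
= 61.5300 / 71
= 0.8666

0.8666


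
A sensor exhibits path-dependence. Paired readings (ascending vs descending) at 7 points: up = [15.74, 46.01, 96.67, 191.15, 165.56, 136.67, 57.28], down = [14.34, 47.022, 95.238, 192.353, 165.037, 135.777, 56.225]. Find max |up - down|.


|15.74 - 14.34| = 1.4000
|46.01 - 47.022| = 1.0120
|96.67 - 95.238| = 1.4320
|191.15 - 192.353| = 1.2030
|165.56 - 165.037| = 0.5230
|136.67 - 135.777| = 0.8930
|57.28 - 56.225| = 1.0550
hysteresis = max(diffs) = 1.4320

1.4320


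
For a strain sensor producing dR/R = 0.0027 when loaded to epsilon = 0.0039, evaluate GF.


GF = (dR/R) / epsilon
= 0.0027 / 0.0039
= 0.6923

0.6923


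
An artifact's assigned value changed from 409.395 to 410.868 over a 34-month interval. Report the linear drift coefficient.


rate = (v2 - v1) / months
= (410.868 - 409.395) / 34
= 1.4730 / 34
= 0.0433

0.0433


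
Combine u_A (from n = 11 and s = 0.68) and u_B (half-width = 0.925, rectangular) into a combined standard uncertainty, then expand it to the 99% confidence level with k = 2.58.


u_A = s / sqrt(n) = 0.68 / sqrt(11) = 0.20502771
u_B = half_width / sqrt(3) = 0.925 / sqrt(3) = 0.534049
uc = sqrt(u_A^2 + u_B^2) = sqrt(0.20502771^2 + 0.534049^2) = 0.57205305
U = k * uc = 2.58 * 0.57205305
U = 1.4759

1.4759


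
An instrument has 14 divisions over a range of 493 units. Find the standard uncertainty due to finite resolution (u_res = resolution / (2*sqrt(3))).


resolution = range / divisions
resolution = 493 / 14 = 35.214286
u_res = resolution / (2*sqrt(3))
u_res = 35.214286 / 3.4641016
u_res = 10.1655

10.1655


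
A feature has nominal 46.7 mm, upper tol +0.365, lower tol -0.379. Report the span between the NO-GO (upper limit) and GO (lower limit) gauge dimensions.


GO = nominal - lower_tol (smallest hole = maximum material condition)
GO = 46.7 - 0.379 = 46.321
NO-GO = nominal + upper_tol (largest hole = least material condition)
NO-GO = 46.7 + 0.365 = 47.065
spread = NO-GO - GO = 47.065 - 46.321 = 0.7440

0.7440


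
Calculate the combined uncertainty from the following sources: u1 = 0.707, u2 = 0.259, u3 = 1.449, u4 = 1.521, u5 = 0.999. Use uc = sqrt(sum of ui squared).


uc = sqrt(0.707^2 + 0.259^2 + 1.449^2 + 1.521^2 + 0.999^2)
uc = sqrt(5.977973)
uc = 2.4450

2.4450


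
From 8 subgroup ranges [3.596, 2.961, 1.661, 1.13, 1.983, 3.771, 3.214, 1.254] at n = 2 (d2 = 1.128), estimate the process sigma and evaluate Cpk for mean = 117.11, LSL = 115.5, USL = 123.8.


R_bar = (3.596 + 2.961 + 1.661 + 1.13 + 1.983 + 3.771 + 3.214 + 1.254) / 8 = 2.44625
sigma = R_bar / d2 = 2.44625 / 1.128 = 2.1686613
Cp = (USL - LSL)/(6*sigma) = (123.8 - 115.5)/(6*2.1686613) = 0.6379
Cpu = (123.8 - 117.11)/(3*2.1686613) = 1.0283
Cpl = (117.11 - 115.5)/(3*2.1686613) = 0.2475
Cpk = min(Cpu, Cpl) = 0.2475

0.2475


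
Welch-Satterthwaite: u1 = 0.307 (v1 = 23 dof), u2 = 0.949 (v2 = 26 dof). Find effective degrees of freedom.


uc = sqrt(u1^2 + u2^2) = sqrt(0.307^2 + 0.949^2) = 0.99742168
v_eff = uc^4 / (u1^4/v1 + u2^4/v2)
= 0.99742168^4 / (0.307^4/23 + 0.949^4/26)
= 0.98972654 / 0.03158168
v_eff = 31.3386

31.3386


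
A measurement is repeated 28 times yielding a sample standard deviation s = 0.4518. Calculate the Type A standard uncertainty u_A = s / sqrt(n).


u_A = s / sqrt(n)
u_A = 0.4518 / sqrt(28)
u_A = 0.4518 / 5.2915026
u_A = 0.0854

0.0854


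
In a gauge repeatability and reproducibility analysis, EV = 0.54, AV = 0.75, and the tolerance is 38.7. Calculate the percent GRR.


GRR = sqrt(EV^2 + AV^2) = sqrt(0.54^2 + 0.75^2) = 0.92417531
%GRR = GRR / tol * 100 = 0.92417531 / 38.7 * 100
%GRR = 2.3880

2.3880


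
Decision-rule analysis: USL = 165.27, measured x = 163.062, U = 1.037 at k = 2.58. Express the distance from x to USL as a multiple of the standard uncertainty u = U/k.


u = U / k = 1.037 / 2.58 = 0.40193798
margin = |USL - x| = |165.27 - 163.062| = 2.208
z = margin / u = 2.208 / 0.40193798
z = 5.4934

5.4934


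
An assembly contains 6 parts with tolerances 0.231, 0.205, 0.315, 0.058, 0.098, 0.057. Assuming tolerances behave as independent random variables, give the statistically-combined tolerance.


RSS = sqrt(0.231^2 + 0.205^2 + 0.315^2 + 0.058^2 + 0.098^2 + 0.057^2)
= sqrt(0.210828)
= 0.4592

0.4592


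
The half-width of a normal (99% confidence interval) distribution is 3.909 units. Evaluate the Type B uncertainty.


u_B = half_width / 2.576
u_B = 3.909 / 2.576
u_B = 1.5175

1.5175


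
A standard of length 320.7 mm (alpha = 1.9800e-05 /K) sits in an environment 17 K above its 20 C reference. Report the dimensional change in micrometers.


dL = L * alpha * dT
= 320.7 * 1.9800e-05 * 17
= 0.1079476 mm
dL_um = 0.1079476 * 1000 = 107.9476 um

107.9476


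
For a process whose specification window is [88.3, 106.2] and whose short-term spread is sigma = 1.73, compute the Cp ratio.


Cp = (USL - LSL) / (6 * sigma)
= (106.2 - 88.3) / (6 * 1.73)
= 17.9000 / 10.3800
= 1.7245

1.7245


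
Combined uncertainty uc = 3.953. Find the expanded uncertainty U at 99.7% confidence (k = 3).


U = k * uc
U = 3 * 3.953
U = 11.8590

11.8590


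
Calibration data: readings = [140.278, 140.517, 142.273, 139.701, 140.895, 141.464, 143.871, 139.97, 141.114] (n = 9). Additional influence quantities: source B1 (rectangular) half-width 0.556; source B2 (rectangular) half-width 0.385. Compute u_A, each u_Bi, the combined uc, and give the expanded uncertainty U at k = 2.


mean = (140.278 + 140.517 + 142.273 + 139.701 + 140.895 + 141.464 + 143.871 + 139.97 + 141.114) / 9 = 141.1203333
s = sqrt(sum((x - mean)^2)/(n-1)) = 1.2978367
u_A = s / sqrt(n) = 1.2978367 / sqrt(9) = 0.43261223
u_B1 = 0.556 / sqrt(3) = 0.32100675
u_B2 = 0.385 / sqrt(3) = 0.22227985
uc = sqrt(0.43261223^2 + 0.32100675^2 + 0.22227985^2) = 0.5827581
U = k * uc = 2 * 0.5827581
U = 1.1655

1.1655


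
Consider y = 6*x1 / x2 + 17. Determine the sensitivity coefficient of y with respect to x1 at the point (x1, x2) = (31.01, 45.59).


y = 6*x1 / x2 + 17
dy/dx1 = 6/x2
Evaluate at x2 = 45.59: c1 = 6 / 45.59
c1 = 0.1316

0.1316


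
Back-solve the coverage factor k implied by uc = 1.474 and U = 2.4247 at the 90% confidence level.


k = U / uc
k = 2.4247 / 1.474
k = 1.645

1.645


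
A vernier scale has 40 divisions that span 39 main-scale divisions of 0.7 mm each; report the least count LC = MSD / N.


LC = MSD / n_div
= 0.7 / 40
= 0.0175

0.0175


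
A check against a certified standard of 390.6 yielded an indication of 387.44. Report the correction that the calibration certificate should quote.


Correction = standard - reading
= 390.6 - 387.44
= 3.1600

3.1600


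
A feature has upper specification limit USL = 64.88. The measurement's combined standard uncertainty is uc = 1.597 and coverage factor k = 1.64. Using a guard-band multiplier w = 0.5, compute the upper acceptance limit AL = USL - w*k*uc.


U = k * uc = 1.64 * 1.597 = 2.61908
guard band g = w * U = 0.5 * 2.61908 = 1.30954
AL = USL - g = 64.88 - 1.30954
AL = 63.5705

63.5705


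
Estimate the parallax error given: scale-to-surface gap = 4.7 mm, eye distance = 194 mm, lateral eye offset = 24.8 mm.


error = h * offset / d
= 4.7 * 24.8 / 194
= 0.6008

0.6008


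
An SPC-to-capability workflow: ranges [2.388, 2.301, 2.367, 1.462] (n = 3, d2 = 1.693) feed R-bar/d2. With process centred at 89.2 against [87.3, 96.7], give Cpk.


R_bar = (2.388 + 2.301 + 2.367 + 1.462) / 4 = 2.1295
sigma = R_bar / d2 = 2.1295 / 1.693 = 1.2578263
Cp = (USL - LSL)/(6*sigma) = (96.7 - 87.3)/(6*1.2578263) = 1.2455
Cpu = (96.7 - 89.2)/(3*1.2578263) = 1.9876
Cpl = (89.2 - 87.3)/(3*1.2578263) = 0.5035
Cpk = min(Cpu, Cpl) = 0.5035

0.5035


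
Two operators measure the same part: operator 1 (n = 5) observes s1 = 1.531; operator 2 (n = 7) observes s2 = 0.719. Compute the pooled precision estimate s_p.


s_p = sqrt(((n1-1)*s1^2 + (n2-1)*s2^2) / (n1+n2-2))
numerator = (5-1)*1.531^2 + (7-1)*0.719^2 = 9.375844 + 3.101766 = 12.47761
denominator = 5 + 7 - 2 = 10
s_p^2 = 12.47761 / 10 = 1.247761
s_p = sqrt(1.247761) = 1.1170

1.1170


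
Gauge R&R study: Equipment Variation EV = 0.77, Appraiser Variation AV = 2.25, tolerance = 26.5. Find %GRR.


GRR = sqrt(EV^2 + AV^2) = sqrt(0.77^2 + 2.25^2) = 2.3781085
%GRR = GRR / tol * 100 = 2.3781085 / 26.5 * 100
%GRR = 8.9740

8.9740


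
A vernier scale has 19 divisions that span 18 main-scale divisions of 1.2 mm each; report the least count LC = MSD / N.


LC = MSD / n_div
= 1.2 / 19
= 0.0632

0.0632


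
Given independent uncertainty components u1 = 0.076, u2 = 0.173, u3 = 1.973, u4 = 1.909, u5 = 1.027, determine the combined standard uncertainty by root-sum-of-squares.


uc = sqrt(0.076^2 + 0.173^2 + 1.973^2 + 1.909^2 + 1.027^2)
uc = sqrt(8.627444)
uc = 2.9373

2.9373


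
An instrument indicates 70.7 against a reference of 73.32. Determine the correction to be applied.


Correction = standard - reading
= 73.32 - 70.7
= 2.6200

2.6200


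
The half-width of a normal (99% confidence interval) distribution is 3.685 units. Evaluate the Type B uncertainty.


u_B = half_width / 2.576
u_B = 3.685 / 2.576
u_B = 1.4305

1.4305


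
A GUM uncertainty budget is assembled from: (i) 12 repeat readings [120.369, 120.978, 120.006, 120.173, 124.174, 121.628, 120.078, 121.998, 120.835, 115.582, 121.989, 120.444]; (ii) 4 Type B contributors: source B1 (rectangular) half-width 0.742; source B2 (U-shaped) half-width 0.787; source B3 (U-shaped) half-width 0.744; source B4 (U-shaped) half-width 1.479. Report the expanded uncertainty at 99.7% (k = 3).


mean = (120.369 + 120.978 + 120.006 + 120.173 + 124.174 + 121.628 + 120.078 + 121.998 + 120.835 + 115.582 + 121.989 + 120.444) / 12 = 120.6878333
s = sqrt(sum((x - mean)^2)/(n-1)) = 1.9973889
u_A = s / sqrt(n) = 1.9973889 / sqrt(12) = 0.57659651
u_B1 = 0.742 / sqrt(3) = 0.4283939
u_B2 = 0.787 / sqrt(2) = 0.55649304
u_B3 = 0.744 / sqrt(2) = 0.52608745
u_B4 = 1.479 / sqrt(2) = 1.0458109
uc = sqrt(0.57659651^2 + 0.4283939^2 + 0.55649304^2 + 0.52608745^2 + 1.0458109^2) = 1.4819439
U = k * uc = 3 * 1.4819439
U = 4.4458

4.4458


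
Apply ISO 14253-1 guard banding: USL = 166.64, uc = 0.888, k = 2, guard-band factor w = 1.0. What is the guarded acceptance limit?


U = k * uc = 2 * 0.888 = 1.776
guard band g = w * U = 1.0 * 1.776 = 1.776
AL = USL - g = 166.64 - 1.776
AL = 164.8640

164.8640


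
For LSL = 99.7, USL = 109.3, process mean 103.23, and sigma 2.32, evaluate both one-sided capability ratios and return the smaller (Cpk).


Cpu = (USL - mean) / (3*sigma) = (109.3 - 103.23) / (3*2.32) = 0.8721
Cpl = (mean - LSL) / (3*sigma) = (103.23 - 99.7) / (3*2.32) = 0.5072
Cpk = min(Cpu, Cpl) = 0.5072

0.5072


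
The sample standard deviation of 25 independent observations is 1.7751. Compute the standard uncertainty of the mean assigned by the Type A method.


u_A = s / sqrt(n)
u_A = 1.7751 / sqrt(25)
u_A = 1.7751 / 5
u_A = 0.3550

0.3550


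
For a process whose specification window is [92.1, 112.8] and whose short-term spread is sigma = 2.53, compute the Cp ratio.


Cp = (USL - LSL) / (6 * sigma)
= (112.8 - 92.1) / (6 * 2.53)
= 20.7000 / 15.1800
= 1.3636

1.3636


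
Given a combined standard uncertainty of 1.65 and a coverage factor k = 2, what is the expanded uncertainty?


U = k * uc
U = 2 * 1.65
U = 3.3000

3.3000


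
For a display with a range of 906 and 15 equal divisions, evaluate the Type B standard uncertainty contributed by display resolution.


resolution = range / divisions
resolution = 906 / 15 = 60.4
u_res = resolution / (2*sqrt(3))
u_res = 60.4 / 3.4641016
u_res = 17.4360

17.4360


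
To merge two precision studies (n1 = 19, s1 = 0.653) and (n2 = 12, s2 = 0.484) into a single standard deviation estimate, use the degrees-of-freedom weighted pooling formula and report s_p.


s_p = sqrt(((n1-1)*s1^2 + (n2-1)*s2^2) / (n1+n2-2))
numerator = (19-1)*0.653^2 + (12-1)*0.484^2 = 7.675362 + 2.576816 = 10.252178
denominator = 19 + 12 - 2 = 29
s_p^2 = 10.252178 / 29 = 0.35352338
s_p = sqrt(0.35352338) = 0.5946

0.5946


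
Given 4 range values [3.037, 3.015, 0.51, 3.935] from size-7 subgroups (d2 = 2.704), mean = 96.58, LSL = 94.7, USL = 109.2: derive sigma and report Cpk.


R_bar = (3.037 + 3.015 + 0.51 + 3.935) / 4 = 2.62425
sigma = R_bar / d2 = 2.62425 / 2.704 = 0.97050666
Cp = (USL - LSL)/(6*sigma) = (109.2 - 94.7)/(6*0.97050666) = 2.4901
Cpu = (109.2 - 96.58)/(3*0.97050666) = 4.3345
Cpl = (96.58 - 94.7)/(3*0.97050666) = 0.6457
Cpk = min(Cpu, Cpl) = 0.6457

0.6457


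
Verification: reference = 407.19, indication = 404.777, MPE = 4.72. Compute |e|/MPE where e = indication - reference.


e = indication - reference = 404.777 - 407.19 = -2.4130
|e| = 2.4130
ratio = |e| / MPE = 2.4130 / 4.72
ratio = 0.5112

0.5112


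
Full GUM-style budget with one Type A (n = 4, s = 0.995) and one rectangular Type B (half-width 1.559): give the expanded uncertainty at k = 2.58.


u_A = s / sqrt(n) = 0.995 / sqrt(4) = 0.4975
u_B = half_width / sqrt(3) = 1.559 / sqrt(3) = 0.90008907
uc = sqrt(u_A^2 + u_B^2) = sqrt(0.4975^2 + 0.90008907^2) = 1.0284292
U = k * uc = 2.58 * 1.0284292
U = 2.6533

2.6533


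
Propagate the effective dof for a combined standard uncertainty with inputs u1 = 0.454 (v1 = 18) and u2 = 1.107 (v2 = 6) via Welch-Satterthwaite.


uc = sqrt(u1^2 + u2^2) = sqrt(0.454^2 + 1.107^2) = 1.1964803
v_eff = uc^4 / (u1^4/v1 + u2^4/v2)
= 1.1964803^4 / (0.454^4/18 + 1.107^4/6)
= 2.0493787 / 0.25264775
v_eff = 8.1116

8.1116


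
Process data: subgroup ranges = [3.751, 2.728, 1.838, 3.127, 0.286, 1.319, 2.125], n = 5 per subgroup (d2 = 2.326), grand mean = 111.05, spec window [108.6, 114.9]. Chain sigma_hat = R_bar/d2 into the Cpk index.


R_bar = (3.751 + 2.728 + 1.838 + 3.127 + 0.286 + 1.319 + 2.125) / 7 = 2.1677143
sigma = R_bar / d2 = 2.1677143 / 2.326 = 0.9319494
Cp = (USL - LSL)/(6*sigma) = (114.9 - 108.6)/(6*0.9319494) = 1.1267
Cpu = (114.9 - 111.05)/(3*0.9319494) = 1.3770
Cpl = (111.05 - 108.6)/(3*0.9319494) = 0.8763
Cpk = min(Cpu, Cpl) = 0.8763

0.8763


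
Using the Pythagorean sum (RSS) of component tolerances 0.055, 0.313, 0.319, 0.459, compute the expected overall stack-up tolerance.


RSS = sqrt(0.055^2 + 0.313^2 + 0.319^2 + 0.459^2)
= sqrt(0.413436)
= 0.6430

0.6430


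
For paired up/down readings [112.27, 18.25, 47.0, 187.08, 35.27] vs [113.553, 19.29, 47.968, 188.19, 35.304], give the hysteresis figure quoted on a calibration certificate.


|112.27 - 113.553| = 1.2830
|18.25 - 19.29| = 1.0400
|47.0 - 47.968| = 0.9680
|187.08 - 188.19| = 1.1100
|35.27 - 35.304| = 0.0340
hysteresis = max(diffs) = 1.2830

1.2830


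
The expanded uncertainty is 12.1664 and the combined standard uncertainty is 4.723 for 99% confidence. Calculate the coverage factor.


k = U / uc
k = 12.1664 / 4.723
k = 2.576

2.576


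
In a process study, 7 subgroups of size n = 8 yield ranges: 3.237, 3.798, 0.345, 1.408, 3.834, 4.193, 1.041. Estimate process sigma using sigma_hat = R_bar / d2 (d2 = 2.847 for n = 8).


R_bar = (3.237 + 3.798 + 0.345 + 1.408 + 3.834 + 4.193 + 1.041) / 7
R_bar = 17.856 / 7 = 2.5508571
sigma_hat = R_bar / d2 = 2.5508571 / 2.847 = 0.8960

0.8960


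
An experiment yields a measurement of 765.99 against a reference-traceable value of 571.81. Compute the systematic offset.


Systematic error = measured - true
= 765.99 - 571.81
= 194.1800

194.1800


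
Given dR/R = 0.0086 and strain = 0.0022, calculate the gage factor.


GF = (dR/R) / epsilon
= 0.0086 / 0.0022
= 3.9091

3.9091


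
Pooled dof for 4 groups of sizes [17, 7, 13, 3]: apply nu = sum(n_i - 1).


nu = sum_i (n_i - 1)
nu = ((17 - 1) + (7 - 1) + (13 - 1) + (3 - 1))
nu = 16 + 6 + 12 + 2
nu = 36

36


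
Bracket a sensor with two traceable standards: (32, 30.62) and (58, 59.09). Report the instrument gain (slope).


slope = (y2 - y1) / (x2 - x1)
= (59.09 - 30.62) / (58 - 32)
= 28.4700 / 26
= 1.0950

1.0950


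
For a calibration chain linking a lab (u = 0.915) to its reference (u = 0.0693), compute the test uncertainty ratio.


TUR = u_lab / u_ref
= 0.915 / 0.0693
= 13.2035

13.2035


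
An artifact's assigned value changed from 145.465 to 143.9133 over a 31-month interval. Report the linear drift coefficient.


rate = (v2 - v1) / months
= (143.9133 - 145.465) / 31
= -1.5517 / 31
= -0.0501

-0.0501


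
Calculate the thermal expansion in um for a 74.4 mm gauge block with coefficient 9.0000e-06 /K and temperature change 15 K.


dL = L * alpha * dT
= 74.4 * 9.0000e-06 * 15
= 0.0100440 mm
dL_um = 0.0100440 * 1000 = 10.0440 um

10.0440


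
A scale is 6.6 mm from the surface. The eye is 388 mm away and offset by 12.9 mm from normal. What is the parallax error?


error = h * offset / d
= 6.6 * 12.9 / 388
= 0.2194

0.2194


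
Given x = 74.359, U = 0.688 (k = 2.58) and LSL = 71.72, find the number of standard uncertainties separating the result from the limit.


u = U / k = 0.688 / 2.58 = 0.26666667
margin = |LSL - x| = |71.72 - 74.359| = 2.639
z = margin / u = 2.639 / 0.26666667
z = 9.8962

9.8962


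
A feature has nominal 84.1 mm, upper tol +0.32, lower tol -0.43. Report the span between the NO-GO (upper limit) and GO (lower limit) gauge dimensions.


GO = nominal - lower_tol (smallest hole = maximum material condition)
GO = 84.1 - 0.43 = 83.67
NO-GO = nominal + upper_tol (largest hole = least material condition)
NO-GO = 84.1 + 0.32 = 84.42
spread = NO-GO - GO = 84.42 - 83.67 = 0.7500

0.7500


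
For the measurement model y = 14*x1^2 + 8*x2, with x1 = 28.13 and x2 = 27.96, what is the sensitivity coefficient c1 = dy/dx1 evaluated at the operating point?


y = 14*x1^2 + 8*x2
dy/dx1 = 2*14*x1
Evaluate at x1 = 28.13: c1 = 28 * 28.13
c1 = 787.6400

787.6400


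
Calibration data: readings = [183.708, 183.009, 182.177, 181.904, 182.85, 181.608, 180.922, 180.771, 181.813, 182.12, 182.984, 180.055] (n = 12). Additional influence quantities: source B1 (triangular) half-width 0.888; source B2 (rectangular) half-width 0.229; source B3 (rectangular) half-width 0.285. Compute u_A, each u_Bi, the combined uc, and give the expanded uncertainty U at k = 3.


mean = (183.708 + 183.009 + 182.177 + 181.904 + 182.85 + 181.608 + 180.922 + 180.771 + 181.813 + 182.12 + 182.984 + 180.055) / 12 = 181.9934167
s = sqrt(sum((x - mean)^2)/(n-1)) = 1.0585028
u_A = s / sqrt(n) = 1.0585028 / sqrt(12) = 0.30556344
u_B1 = 0.888 / sqrt(6) = 0.36252448
u_B2 = 0.229 / sqrt(3) = 0.13221321
u_B3 = 0.285 / sqrt(3) = 0.16454483
uc = sqrt(0.30556344^2 + 0.36252448^2 + 0.13221321^2 + 0.16454483^2) = 0.51898781
U = k * uc = 3 * 0.51898781
U = 1.5570

1.5570


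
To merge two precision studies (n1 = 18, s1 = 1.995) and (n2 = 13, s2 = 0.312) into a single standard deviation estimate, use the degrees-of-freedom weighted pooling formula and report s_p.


s_p = sqrt(((n1-1)*s1^2 + (n2-1)*s2^2) / (n1+n2-2))
numerator = (18-1)*1.995^2 + (13-1)*0.312^2 = 67.660425 + 1.168128 = 68.828553
denominator = 18 + 13 - 2 = 29
s_p^2 = 68.828553 / 29 = 2.3733984
s_p = sqrt(2.3733984) = 1.5406

1.5406


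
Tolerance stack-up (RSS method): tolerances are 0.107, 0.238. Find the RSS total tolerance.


RSS = sqrt(0.107^2 + 0.238^2)
= sqrt(0.068093)
= 0.2609

0.2609


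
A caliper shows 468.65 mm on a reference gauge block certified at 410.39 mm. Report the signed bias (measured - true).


Systematic error = measured - true
= 468.65 - 410.39
= 58.2600

58.2600


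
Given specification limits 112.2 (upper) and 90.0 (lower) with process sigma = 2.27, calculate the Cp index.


Cp = (USL - LSL) / (6 * sigma)
= (112.2 - 90.0) / (6 * 2.27)
= 22.2000 / 13.6200
= 1.6300

1.6300
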